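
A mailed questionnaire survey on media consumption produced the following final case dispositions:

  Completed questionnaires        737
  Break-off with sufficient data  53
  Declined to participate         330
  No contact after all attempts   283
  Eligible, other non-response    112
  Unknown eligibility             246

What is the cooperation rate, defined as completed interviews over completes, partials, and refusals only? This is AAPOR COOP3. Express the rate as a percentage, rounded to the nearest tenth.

Numerator → 737
Denom → 737 + 53 + 330 = 1120
COOP3 = 737 / 1120 = 0.6580

65.8%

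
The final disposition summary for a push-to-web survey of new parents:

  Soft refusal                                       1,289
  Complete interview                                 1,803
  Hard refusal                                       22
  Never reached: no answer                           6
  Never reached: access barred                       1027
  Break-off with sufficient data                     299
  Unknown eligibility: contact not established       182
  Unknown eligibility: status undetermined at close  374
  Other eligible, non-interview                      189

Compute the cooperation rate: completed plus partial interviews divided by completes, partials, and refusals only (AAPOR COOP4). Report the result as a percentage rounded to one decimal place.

Declined to participate = 22 + 1289 = 1311
Never reached = 6 + 1027 = 1033
Eligibility not determined = 182 + 374 = 556
Num: 1803 + 299 = 2102
Base: 1803 + 299 + 1311 = 3413
COOP4 = 2102 / 3413 = 0.6159

61.6%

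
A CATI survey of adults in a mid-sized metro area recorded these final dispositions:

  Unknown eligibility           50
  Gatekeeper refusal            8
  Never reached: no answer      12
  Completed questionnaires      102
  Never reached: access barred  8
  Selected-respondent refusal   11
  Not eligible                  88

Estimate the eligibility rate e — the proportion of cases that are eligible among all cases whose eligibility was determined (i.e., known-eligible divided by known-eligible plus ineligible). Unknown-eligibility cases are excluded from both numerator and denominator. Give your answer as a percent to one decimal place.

61.6%

Refusals = 8 + 11 = 19
Never reached = 12 + 8 = 20
Known eligible → 102 + 19 + 20 = 141
e = 141 / (141 + 88) = 141 / 229 = 0.6157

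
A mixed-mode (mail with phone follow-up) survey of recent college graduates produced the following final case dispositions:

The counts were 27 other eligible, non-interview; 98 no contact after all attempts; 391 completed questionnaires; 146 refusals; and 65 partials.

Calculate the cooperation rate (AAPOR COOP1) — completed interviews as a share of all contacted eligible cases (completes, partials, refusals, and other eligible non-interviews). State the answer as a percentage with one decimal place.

Numerator = 391
Denom = 391 + 65 + 146 + 27 = 629
COOP1 = 391 / 629 = 0.6216

62.2%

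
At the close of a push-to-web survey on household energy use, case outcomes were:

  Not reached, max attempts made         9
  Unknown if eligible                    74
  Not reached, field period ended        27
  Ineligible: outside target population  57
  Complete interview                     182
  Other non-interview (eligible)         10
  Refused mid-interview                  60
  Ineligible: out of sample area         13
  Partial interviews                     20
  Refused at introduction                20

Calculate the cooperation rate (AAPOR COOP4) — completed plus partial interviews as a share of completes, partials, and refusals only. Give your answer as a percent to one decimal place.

71.6%

Declined to participate = 20 + 60 = 80
Never reached = 27 + 9 = 36
Ineligible = 57 + 13 = 70
Top = 182 + 20 = 202
Base = 182 + 20 + 80 = 282
COOP4 = 202 / 282 = 0.7163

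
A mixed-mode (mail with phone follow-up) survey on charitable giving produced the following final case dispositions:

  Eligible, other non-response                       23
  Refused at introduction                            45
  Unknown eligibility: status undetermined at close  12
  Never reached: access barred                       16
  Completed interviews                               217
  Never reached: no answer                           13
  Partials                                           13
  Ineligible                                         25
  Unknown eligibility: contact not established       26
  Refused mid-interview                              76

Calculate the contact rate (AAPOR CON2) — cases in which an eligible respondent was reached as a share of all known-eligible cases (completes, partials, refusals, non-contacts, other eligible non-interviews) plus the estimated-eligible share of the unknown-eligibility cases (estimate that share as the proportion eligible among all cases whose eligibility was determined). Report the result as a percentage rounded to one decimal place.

Refusals = 45 + 76 = 121
No contact after all attempts = 13 + 16 = 29
Undetermined eligibility = 26 + 12 = 38
Top → 217 + 13 + 121 + 23 = 374
Eligible (known) → 217 + 13 + 121 + 29 + 23 = 403
e = 403 / (403 + 25) = 403 / 428 = 0.9416
Eligible share of unknowns → 0.9416 × 38 = 35.78
Denominator → 403 + 35.78 = 438.78
CON2 = 374 / 438.78 = 0.8524

85.2%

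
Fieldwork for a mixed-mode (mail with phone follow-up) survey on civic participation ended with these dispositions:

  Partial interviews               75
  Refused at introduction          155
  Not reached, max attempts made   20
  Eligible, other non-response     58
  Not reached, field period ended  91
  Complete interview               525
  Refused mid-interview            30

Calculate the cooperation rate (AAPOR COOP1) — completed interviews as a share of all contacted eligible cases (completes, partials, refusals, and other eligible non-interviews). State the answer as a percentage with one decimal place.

Refusal or break-off = 155 + 30 = 185
Non-contacts = 91 + 20 = 111
Num = 525
Base = 525 + 75 + 185 + 58 = 843
COOP1 = 525 / 843 = 0.6228

62.3%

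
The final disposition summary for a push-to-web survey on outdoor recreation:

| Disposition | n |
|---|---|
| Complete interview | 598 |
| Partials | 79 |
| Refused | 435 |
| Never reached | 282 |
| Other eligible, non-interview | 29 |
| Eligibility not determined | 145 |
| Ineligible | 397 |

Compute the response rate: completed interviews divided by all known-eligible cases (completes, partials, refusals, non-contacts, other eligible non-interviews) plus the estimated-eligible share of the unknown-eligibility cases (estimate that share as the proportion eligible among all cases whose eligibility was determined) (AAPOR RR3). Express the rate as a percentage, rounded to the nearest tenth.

38.9%

Num → 598
Eligible (known) → 598 + 79 + 435 + 282 + 29 = 1423
e = 1423 / (1423 + 397) = 1423 / 1820 = 0.7819
e × U → 0.7819 × 145 = 113.38
Denominator → 1423 + 113.38 = 1536.38
RR3 = 598 / 1536.38 = 0.3892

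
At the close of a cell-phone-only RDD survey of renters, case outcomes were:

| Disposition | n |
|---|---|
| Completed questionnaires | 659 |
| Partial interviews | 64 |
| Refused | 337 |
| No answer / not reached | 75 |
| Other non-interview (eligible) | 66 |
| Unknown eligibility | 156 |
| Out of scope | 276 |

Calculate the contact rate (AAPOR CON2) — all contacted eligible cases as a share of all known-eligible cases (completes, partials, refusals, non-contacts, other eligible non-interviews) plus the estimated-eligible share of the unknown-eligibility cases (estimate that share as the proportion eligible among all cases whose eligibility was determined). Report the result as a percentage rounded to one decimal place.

Numerator → 659 + 64 + 337 + 66 = 1126
Known eligible → 659 + 64 + 337 + 75 + 66 = 1201
e = 1201 / (1201 + 276) = 1201 / 1477 = 0.8131
e × U → 0.8131 × 156 = 126.84
Base → 1201 + 126.84 = 1327.84
CON2 = 1126 / 1327.84 = 0.8480

84.8%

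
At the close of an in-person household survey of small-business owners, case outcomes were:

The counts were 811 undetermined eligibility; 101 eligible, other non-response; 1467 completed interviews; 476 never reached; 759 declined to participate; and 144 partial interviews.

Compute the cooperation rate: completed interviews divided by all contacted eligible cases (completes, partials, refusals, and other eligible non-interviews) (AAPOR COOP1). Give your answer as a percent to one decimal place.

Numerator: 1467
Base: 1467 + 144 + 759 + 101 = 2471
COOP1 = 1467 / 2471 = 0.5937

59.4%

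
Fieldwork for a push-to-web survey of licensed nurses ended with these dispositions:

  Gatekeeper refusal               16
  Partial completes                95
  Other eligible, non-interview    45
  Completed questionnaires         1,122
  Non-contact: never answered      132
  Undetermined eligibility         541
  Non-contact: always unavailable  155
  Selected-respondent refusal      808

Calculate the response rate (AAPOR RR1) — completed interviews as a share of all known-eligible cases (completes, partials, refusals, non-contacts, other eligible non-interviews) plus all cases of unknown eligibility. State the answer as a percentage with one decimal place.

38.5%

Refusal or break-off = 16 + 808 = 824
No answer / not reached = 132 + 155 = 287
Numerator = 1122
Denom = 1122 + 95 + 824 + 287 + 45 + 541 = 2914
RR1 = 1122 / 2914 = 0.3850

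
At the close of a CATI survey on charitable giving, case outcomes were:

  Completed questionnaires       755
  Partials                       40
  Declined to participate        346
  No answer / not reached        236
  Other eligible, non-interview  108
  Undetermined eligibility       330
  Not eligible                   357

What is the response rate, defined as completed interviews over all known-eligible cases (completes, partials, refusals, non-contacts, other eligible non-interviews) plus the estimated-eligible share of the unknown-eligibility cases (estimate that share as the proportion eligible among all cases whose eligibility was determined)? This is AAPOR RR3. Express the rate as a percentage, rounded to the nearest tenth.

43.1%

Num → 755
Eligible (known) → 755 + 40 + 346 + 236 + 108 = 1485
e = 1485 / (1485 + 357) = 1485 / 1842 = 0.8062
Eligible share of unknowns → 0.8062 × 330 = 266.05
Denom → 1485 + 266.05 = 1751.05
RR3 = 755 / 1751.05 = 0.4312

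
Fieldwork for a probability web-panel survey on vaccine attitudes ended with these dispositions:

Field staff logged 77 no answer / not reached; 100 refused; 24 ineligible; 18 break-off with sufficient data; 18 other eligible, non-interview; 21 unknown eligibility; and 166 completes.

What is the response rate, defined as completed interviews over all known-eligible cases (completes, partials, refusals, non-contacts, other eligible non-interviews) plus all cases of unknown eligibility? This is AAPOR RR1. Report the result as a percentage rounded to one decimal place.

41.5%

Top = 166
Denom = 166 + 18 + 100 + 77 + 18 + 21 = 400
RR1 = 166 / 400 = 0.4150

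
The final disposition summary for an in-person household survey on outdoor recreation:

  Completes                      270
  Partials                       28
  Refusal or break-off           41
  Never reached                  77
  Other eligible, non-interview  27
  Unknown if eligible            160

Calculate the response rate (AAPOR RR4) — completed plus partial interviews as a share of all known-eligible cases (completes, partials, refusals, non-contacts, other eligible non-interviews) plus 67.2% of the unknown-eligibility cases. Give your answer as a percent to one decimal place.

Numerator: 270 + 28 = 298
Eligible (known): 270 + 28 + 41 + 77 + 27 = 443
Eligible share of unknowns: 0.6720 × 160 = 107.52
Denom: 443 + 107.52 = 550.52
RR4 = 298 / 550.52 = 0.5413

54.1%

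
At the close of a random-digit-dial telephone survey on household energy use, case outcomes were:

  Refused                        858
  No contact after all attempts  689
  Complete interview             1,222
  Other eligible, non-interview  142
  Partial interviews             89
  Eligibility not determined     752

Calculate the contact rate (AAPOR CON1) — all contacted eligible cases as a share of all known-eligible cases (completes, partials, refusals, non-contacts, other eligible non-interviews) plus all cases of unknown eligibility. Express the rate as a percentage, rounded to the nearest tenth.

61.6%

Num = 1222 + 89 + 858 + 142 = 2311
Base = 1222 + 89 + 858 + 689 + 142 + 752 = 3752
CON1 = 2311 / 3752 = 0.6159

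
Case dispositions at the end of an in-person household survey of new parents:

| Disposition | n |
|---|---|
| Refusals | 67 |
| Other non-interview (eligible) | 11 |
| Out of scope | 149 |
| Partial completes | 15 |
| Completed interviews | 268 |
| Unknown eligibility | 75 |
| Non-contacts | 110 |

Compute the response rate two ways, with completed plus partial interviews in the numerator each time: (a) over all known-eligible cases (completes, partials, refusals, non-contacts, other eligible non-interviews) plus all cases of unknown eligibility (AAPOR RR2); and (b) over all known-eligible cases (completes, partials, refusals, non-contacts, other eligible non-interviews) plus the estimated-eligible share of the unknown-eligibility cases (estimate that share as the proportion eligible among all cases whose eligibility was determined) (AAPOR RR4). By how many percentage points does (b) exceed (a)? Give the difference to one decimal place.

Top → 268 + 15 = 283
Denominator → 268 + 15 + 67 + 110 + 11 + 75 = 546
RR2 = 283 / 546 = 0.5183
Eligible (known) → 268 + 15 + 67 + 110 + 11 = 471
e = 471 / (471 + 149) = 471 / 620 = 0.7597
e × U → 0.7597 × 75 = 56.98
Denominator → 471 + 56.98 = 527.98
RR4 = 283 / 527.98 = 0.5360
Difference = 53.60 − 51.83 = 1.77 percentage points

1.8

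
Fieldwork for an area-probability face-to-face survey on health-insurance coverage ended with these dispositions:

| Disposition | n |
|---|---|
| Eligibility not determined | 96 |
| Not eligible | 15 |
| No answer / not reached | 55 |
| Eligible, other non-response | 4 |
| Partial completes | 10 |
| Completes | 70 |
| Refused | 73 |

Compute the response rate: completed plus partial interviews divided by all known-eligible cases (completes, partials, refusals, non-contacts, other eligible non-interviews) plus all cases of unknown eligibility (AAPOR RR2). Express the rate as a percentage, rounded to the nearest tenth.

Num = 70 + 10 = 80
Denom = 70 + 10 + 73 + 55 + 4 + 96 = 308
RR2 = 80 / 308 = 0.2597

26.0%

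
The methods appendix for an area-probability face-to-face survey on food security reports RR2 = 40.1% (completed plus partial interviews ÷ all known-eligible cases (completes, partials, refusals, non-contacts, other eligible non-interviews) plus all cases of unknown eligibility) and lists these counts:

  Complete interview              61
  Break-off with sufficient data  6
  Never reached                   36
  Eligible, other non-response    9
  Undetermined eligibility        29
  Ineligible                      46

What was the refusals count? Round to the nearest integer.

26

Num = 61 + 6 = 67
RR2 = 67 / D = 0.401
D = 67 / 0.401 = 167.1
Remaining denominator categories sum to 141
refusals = 167.1 − 141 ≈ 26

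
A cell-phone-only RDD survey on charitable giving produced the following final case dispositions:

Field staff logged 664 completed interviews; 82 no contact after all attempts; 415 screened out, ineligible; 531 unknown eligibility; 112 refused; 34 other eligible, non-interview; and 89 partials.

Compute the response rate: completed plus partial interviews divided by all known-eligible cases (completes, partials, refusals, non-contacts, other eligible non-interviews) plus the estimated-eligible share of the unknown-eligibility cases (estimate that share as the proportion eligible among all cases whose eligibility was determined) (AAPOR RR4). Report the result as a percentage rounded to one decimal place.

Numerator: 664 + 89 = 753
Known eligible: 664 + 89 + 112 + 82 + 34 = 981
e = 981 / (981 + 415) = 981 / 1396 = 0.7027
Eligible share of unknowns: 0.7027 × 531 = 373.13
Base: 981 + 373.13 = 1354.13
RR4 = 753 / 1354.13 = 0.5561

55.6%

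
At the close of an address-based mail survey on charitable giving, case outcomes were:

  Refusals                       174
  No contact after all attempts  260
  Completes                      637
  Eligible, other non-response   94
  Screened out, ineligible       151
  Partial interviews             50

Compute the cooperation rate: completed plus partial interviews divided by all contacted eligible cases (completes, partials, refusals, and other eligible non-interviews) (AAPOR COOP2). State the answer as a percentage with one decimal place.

71.9%

Top → 637 + 50 = 687
Base → 637 + 50 + 174 + 94 = 955
COOP2 = 687 / 955 = 0.7194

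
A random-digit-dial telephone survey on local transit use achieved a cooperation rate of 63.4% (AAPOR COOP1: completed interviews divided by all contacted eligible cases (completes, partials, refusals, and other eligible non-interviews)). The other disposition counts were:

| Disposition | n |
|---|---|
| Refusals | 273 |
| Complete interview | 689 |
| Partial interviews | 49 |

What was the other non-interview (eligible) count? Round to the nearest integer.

COOP1 = 689 / D = 0.634
D = 689 / 0.634 = 1086.8
Remaining denominator categories sum to 1011
other non-interview (eligible) = 1086.8 − 1011 ≈ 76

76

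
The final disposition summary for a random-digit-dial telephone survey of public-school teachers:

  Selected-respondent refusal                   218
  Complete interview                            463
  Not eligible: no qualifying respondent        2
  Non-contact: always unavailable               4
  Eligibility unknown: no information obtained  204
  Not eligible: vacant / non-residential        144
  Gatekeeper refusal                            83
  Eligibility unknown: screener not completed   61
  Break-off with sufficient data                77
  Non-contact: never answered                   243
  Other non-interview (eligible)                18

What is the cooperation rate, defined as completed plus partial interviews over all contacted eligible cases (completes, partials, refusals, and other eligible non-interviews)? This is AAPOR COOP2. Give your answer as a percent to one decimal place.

62.9%

Refusal or break-off = 83 + 218 = 301
Never reached = 243 + 4 = 247
Undetermined eligibility = 61 + 204 = 265
Out of scope = 2 + 144 = 146
Num → 463 + 77 = 540
Denom → 463 + 77 + 301 + 18 = 859
COOP2 = 540 / 859 = 0.6286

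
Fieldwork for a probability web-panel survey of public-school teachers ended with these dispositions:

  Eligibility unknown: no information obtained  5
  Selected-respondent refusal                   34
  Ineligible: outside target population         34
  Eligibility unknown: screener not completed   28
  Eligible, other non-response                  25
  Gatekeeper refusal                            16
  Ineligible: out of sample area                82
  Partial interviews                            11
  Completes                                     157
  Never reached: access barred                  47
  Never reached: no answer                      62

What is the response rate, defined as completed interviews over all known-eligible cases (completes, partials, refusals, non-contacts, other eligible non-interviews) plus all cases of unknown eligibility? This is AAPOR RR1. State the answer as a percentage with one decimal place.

40.8%

Refusals = 16 + 34 = 50
No contact after all attempts = 62 + 47 = 109
Unknown eligibility = 28 + 5 = 33
Ineligible = 34 + 82 = 116
Top: 157
Denominator: 157 + 11 + 50 + 109 + 25 + 33 = 385
RR1 = 157 / 385 = 0.4078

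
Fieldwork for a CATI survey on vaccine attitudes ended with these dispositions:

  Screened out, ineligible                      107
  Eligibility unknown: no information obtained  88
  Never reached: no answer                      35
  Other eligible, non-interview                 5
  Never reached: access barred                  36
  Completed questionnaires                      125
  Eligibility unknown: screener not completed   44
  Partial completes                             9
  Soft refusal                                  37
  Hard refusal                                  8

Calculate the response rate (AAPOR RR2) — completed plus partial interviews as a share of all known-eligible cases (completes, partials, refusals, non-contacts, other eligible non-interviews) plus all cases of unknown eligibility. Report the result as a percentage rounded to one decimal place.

Refused = 8 + 37 = 45
Non-contacts = 35 + 36 = 71
Unknown if eligible = 44 + 88 = 132
Top = 125 + 9 = 134
Base = 125 + 9 + 45 + 71 + 5 + 132 = 387
RR2 = 134 / 387 = 0.3463

34.6%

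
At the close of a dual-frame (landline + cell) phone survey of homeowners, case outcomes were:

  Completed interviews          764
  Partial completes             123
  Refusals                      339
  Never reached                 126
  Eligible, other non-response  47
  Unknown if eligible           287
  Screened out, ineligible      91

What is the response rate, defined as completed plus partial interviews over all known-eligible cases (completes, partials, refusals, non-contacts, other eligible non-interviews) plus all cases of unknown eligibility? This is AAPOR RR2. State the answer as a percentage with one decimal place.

Numerator = 764 + 123 = 887
Base = 764 + 123 + 339 + 126 + 47 + 287 = 1686
RR2 = 887 / 1686 = 0.5261

52.6%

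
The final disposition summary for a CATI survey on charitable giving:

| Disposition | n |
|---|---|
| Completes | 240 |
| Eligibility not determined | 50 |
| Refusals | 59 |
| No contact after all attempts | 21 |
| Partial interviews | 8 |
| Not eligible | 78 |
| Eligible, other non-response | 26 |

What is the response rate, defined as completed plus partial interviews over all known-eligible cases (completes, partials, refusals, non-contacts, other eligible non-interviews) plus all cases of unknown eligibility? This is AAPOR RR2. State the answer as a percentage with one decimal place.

Num = 240 + 8 = 248
Denominator = 240 + 8 + 59 + 21 + 26 + 50 = 404
RR2 = 248 / 404 = 0.6139

61.4%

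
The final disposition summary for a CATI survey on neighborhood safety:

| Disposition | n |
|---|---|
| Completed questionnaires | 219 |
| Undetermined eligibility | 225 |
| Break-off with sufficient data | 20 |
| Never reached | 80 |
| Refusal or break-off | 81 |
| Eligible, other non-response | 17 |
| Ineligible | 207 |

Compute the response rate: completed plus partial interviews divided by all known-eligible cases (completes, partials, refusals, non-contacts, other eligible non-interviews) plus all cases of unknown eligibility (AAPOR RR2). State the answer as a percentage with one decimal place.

Num → 219 + 20 = 239
Base → 219 + 20 + 81 + 80 + 17 + 225 = 642
RR2 = 239 / 642 = 0.3723

37.2%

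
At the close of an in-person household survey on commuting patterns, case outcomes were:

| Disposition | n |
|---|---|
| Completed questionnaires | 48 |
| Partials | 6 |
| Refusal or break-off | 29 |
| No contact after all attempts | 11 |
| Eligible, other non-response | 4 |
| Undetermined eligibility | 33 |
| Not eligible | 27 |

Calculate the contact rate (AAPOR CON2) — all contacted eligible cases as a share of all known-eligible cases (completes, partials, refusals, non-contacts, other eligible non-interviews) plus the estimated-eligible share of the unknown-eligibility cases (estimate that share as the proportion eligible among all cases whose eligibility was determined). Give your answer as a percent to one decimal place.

70.2%

Numerator: 48 + 6 + 29 + 4 = 87
Known eligible: 48 + 6 + 29 + 11 + 4 = 98
e = 98 / (98 + 27) = 98 / 125 = 0.7840
e × U: 0.7840 × 33 = 25.87
Denominator: 98 + 25.87 = 123.87
CON2 = 87 / 123.87 = 0.7023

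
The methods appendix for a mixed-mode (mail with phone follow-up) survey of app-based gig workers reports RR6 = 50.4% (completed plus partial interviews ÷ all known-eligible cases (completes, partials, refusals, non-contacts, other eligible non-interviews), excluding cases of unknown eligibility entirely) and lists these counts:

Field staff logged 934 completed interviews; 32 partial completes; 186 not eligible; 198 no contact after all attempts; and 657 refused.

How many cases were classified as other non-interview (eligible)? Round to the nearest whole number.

96

Numerator → 934 + 32 = 966
RR6 = 966 / D = 0.504
D = 966 / 0.504 = 1916.7
Remaining denominator categories sum to 1821
other non-interview (eligible) = 1916.7 − 1821 ≈ 96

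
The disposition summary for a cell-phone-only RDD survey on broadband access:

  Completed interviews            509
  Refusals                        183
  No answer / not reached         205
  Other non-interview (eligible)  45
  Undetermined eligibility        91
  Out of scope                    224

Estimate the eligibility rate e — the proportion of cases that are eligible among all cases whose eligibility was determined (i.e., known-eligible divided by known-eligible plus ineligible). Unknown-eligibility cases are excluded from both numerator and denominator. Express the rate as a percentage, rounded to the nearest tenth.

80.8%

Determined eligible: 509 + 183 + 205 + 45 = 942
e = 942 / (942 + 224) = 942 / 1166 = 0.8079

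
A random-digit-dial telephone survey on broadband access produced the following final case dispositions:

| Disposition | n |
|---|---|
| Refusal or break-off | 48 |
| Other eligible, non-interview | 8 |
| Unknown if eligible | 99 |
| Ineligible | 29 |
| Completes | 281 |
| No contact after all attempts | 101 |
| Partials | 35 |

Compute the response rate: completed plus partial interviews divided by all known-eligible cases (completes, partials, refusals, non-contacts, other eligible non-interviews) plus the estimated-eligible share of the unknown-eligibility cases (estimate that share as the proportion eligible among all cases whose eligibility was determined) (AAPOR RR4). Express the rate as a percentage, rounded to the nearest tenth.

Top = 281 + 35 = 316
Eligible (known) = 281 + 35 + 48 + 101 + 8 = 473
e = 473 / (473 + 29) = 473 / 502 = 0.9422
e × U = 0.9422 × 99 = 93.28
Denominator = 473 + 93.28 = 566.28
RR4 = 316 / 566.28 = 0.5580

55.8%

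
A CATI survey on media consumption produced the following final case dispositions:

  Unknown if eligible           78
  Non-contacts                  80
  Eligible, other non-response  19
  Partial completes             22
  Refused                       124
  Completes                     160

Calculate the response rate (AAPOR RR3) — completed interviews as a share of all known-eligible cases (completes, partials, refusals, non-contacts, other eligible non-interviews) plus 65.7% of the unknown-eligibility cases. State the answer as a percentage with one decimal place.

Num → 160
Determined eligible → 160 + 22 + 124 + 80 + 19 = 405
Eligible share of unknowns → 0.6570 × 78 = 51.25
Denom → 405 + 51.25 = 456.25
RR3 = 160 / 456.25 = 0.3507

35.1%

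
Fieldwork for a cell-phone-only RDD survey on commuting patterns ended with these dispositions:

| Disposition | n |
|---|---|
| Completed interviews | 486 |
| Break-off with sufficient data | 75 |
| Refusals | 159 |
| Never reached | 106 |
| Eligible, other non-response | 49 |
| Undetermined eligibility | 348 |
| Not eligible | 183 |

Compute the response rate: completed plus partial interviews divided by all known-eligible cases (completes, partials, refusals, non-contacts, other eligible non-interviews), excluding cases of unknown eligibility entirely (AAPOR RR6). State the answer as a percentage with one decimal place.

Top: 486 + 75 = 561
Denom: 486 + 75 + 159 + 106 + 49 = 875
RR6 = 561 / 875 = 0.6411

64.1%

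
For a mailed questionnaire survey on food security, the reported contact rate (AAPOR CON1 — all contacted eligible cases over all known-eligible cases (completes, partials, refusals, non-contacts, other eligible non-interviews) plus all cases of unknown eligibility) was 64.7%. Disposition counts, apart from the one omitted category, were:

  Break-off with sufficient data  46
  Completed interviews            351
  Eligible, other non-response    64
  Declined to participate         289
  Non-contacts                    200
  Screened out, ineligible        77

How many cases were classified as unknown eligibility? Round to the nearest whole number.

209

Top = 351 + 46 + 289 + 64 = 750
CON1 = 750 / D = 0.647
D = 750 / 0.647 = 1159.2
Rest of base = 950
unknown eligibility = 1159.2 − 950 ≈ 209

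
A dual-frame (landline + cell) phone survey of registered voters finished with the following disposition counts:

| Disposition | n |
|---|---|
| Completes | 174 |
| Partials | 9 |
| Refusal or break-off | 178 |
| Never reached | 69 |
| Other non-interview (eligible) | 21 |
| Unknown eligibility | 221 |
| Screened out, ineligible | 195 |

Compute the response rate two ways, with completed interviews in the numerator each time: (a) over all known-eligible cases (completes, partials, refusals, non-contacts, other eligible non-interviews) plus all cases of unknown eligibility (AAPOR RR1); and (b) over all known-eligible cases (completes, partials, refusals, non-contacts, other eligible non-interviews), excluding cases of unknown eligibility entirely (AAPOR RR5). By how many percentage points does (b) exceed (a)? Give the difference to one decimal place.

Top: 174
Base: 174 + 9 + 178 + 69 + 21 + 221 = 672
RR1 = 174 / 672 = 0.2589
Base: 174 + 9 + 178 + 69 + 21 = 451
RR5 = 174 / 451 = 0.3858
Difference = 38.58 − 25.89 = 12.69 percentage points

12.7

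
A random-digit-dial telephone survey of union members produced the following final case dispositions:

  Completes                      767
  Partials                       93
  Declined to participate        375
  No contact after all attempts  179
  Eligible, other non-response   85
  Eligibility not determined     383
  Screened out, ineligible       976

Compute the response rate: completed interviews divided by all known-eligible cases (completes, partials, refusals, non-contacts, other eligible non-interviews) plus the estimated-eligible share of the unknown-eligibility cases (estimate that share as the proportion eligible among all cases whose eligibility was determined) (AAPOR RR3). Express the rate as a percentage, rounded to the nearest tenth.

Num = 767
Determined eligible = 767 + 93 + 375 + 179 + 85 = 1499
e = 1499 / (1499 + 976) = 1499 / 2475 = 0.6057
e × U = 0.6057 × 383 = 231.98
Denom = 1499 + 231.98 = 1730.98
RR3 = 767 / 1730.98 = 0.4431

44.3%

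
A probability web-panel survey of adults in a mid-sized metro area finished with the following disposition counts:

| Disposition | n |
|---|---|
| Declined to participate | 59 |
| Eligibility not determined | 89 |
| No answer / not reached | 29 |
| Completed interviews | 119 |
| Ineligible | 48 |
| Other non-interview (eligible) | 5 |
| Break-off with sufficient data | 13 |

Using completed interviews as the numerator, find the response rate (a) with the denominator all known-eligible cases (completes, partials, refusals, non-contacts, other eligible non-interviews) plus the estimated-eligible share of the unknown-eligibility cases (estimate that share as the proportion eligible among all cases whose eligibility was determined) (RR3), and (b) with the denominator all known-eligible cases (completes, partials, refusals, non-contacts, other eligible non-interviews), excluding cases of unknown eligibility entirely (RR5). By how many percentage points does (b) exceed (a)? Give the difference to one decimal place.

13.0

Top = 119
Determined eligible = 119 + 13 + 59 + 29 + 5 = 225
e = 225 / (225 + 48) = 225 / 273 = 0.8242
Estimated eligible among unknowns = 0.8242 × 89 = 73.35
Denom = 225 + 73.35 = 298.35
RR3 = 119 / 298.35 = 0.3989
Denom = 119 + 13 + 59 + 29 + 5 = 225
RR5 = 119 / 225 = 0.5289
Difference = 52.89 − 39.89 = 13.00 percentage points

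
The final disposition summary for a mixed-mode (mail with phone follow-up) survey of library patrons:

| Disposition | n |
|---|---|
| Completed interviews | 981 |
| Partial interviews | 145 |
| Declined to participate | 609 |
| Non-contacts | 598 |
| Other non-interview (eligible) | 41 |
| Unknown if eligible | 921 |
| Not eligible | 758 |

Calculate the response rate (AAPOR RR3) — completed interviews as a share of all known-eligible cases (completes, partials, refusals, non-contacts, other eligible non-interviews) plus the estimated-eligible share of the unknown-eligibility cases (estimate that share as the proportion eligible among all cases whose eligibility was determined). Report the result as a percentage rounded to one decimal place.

31.9%

Num → 981
Eligible (known) → 981 + 145 + 609 + 598 + 41 = 2374
e = 2374 / (2374 + 758) = 2374 / 3132 = 0.7580
Estimated eligible among unknowns → 0.7580 × 921 = 698.12
Denom → 2374 + 698.12 = 3072.12
RR3 = 981 / 3072.12 = 0.3193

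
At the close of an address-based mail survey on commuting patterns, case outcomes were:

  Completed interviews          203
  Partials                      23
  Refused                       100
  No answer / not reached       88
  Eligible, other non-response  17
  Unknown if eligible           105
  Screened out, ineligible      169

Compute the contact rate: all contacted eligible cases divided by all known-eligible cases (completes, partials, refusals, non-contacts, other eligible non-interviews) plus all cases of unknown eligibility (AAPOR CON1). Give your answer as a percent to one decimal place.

Numerator: 203 + 23 + 100 + 17 = 343
Denom: 203 + 23 + 100 + 88 + 17 + 105 = 536
CON1 = 343 / 536 = 0.6399

64.0%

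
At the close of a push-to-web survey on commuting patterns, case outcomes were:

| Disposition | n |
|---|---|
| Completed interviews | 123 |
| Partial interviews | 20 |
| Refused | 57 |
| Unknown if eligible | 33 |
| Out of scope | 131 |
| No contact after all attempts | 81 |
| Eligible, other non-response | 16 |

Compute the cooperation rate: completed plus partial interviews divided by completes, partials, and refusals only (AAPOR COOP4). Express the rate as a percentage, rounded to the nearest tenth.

Numerator: 123 + 20 = 143
Denom: 123 + 20 + 57 = 200
COOP4 = 143 / 200 = 0.7150

71.5%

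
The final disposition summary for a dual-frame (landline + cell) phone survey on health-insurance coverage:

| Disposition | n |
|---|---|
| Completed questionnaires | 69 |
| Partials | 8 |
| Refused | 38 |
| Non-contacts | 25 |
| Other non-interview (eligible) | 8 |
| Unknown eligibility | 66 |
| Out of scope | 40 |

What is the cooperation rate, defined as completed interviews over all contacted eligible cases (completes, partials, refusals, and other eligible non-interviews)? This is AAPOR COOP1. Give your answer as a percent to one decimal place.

Numerator = 69
Denom = 69 + 8 + 38 + 8 = 123
COOP1 = 69 / 123 = 0.5610

56.1%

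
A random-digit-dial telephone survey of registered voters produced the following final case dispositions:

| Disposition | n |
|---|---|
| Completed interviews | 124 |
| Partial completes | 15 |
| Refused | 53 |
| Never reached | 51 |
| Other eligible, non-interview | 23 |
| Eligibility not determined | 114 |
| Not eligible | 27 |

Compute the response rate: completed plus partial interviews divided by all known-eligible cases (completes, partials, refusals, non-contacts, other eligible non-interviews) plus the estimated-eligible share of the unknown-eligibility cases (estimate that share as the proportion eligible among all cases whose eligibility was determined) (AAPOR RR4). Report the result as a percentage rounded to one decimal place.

Top → 124 + 15 = 139
Eligible (known) → 124 + 15 + 53 + 51 + 23 = 266
e = 266 / (266 + 27) = 266 / 293 = 0.9078
Eligible share of unknowns → 0.9078 × 114 = 103.49
Denominator → 266 + 103.49 = 369.49
RR4 = 139 / 369.49 = 0.3762

37.6%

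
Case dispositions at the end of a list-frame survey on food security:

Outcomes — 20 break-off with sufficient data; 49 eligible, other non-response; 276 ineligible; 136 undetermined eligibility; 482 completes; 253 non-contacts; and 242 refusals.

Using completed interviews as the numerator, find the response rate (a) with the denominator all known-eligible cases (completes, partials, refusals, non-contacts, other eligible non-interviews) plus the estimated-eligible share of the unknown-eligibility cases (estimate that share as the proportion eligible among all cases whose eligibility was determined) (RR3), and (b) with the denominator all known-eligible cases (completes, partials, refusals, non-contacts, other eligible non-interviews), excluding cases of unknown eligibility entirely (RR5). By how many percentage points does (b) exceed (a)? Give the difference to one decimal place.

Numerator = 482
Determined eligible = 482 + 20 + 242 + 253 + 49 = 1046
e = 1046 / (1046 + 276) = 1046 / 1322 = 0.7912
Estimated eligible among unknowns = 0.7912 × 136 = 107.60
Denom = 1046 + 107.60 = 1153.60
RR3 = 482 / 1153.60 = 0.4178
Denom = 482 + 20 + 242 + 253 + 49 = 1046
RR5 = 482 / 1046 = 0.4608
Difference = 46.08 − 41.78 = 4.30 percentage points

4.3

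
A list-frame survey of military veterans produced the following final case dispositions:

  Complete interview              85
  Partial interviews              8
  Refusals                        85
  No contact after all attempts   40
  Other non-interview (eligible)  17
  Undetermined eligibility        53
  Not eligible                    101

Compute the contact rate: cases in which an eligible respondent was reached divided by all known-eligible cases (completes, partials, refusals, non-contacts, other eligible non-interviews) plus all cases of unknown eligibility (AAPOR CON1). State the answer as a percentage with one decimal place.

67.7%

Num → 85 + 8 + 85 + 17 = 195
Denom → 85 + 8 + 85 + 40 + 17 + 53 = 288
CON1 = 195 / 288 = 0.6771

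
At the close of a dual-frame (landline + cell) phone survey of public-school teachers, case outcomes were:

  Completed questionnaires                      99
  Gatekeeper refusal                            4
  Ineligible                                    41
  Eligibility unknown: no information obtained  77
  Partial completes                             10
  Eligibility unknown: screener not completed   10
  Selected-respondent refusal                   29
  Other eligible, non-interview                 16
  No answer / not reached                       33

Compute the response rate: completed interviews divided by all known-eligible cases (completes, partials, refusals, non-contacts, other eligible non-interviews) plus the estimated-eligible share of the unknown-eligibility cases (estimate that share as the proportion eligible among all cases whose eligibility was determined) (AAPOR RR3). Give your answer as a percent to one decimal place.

37.7%

Declined to participate = 4 + 29 = 33
Unknown eligibility = 10 + 77 = 87
Numerator → 99
Determined eligible → 99 + 10 + 33 + 33 + 16 = 191
e = 191 / (191 + 41) = 191 / 232 = 0.8233
e × U → 0.8233 × 87 = 71.63
Denominator → 191 + 71.63 = 262.63
RR3 = 99 / 262.63 = 0.3770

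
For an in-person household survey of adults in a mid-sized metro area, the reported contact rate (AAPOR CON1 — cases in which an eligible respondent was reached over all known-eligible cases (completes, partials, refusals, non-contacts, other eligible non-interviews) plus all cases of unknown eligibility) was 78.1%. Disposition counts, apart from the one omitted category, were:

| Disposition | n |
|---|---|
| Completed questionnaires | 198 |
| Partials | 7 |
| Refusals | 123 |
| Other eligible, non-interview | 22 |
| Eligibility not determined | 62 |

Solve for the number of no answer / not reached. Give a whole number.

36

Numerator = 198 + 7 + 123 + 22 = 350
CON1 = 350 / D = 0.781
D = 350 / 0.781 = 448.1
Rest of base = 412
no answer / not reached = 448.1 − 412 ≈ 36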